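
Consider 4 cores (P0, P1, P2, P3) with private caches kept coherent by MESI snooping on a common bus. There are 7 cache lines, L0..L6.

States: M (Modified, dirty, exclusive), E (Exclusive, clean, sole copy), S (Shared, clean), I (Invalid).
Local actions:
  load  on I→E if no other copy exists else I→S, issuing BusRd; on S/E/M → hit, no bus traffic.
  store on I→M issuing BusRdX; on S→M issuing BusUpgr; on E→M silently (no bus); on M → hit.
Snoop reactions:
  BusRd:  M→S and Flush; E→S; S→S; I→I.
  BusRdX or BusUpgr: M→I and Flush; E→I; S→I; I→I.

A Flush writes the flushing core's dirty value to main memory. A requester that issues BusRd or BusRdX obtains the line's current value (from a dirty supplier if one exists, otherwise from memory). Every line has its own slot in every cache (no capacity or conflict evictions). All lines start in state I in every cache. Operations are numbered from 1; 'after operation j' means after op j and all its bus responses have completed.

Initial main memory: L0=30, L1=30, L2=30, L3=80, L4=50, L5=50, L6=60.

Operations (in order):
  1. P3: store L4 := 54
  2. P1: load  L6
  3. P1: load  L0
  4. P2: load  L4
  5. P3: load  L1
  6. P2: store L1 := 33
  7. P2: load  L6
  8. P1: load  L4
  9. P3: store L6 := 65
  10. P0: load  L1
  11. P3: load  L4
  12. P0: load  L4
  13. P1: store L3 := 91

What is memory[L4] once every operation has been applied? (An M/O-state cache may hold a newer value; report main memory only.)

step 1: P3: store L4 := 54  ⟶  IIIM  (L4)  txn=BusRdX  M[L4]=50
step 2: P1: load  L6  ⟶  IEII  (L6)  txn=BusRd  M[L6]=60
step 3: P1: load  L0  ⟶  IEII  (L0)  txn=BusRd  M[L0]=30
step 4: P2: load  L4  ⟶  IISS  (L4)  txn=BusRd+Flush  M[L4]=54
step 5: P3: load  L1  ⟶  IIIE  (L1)  txn=BusRd  M[L1]=30
step 6: P2: store L1 := 33  ⟶  IIMI  (L1)  txn=BusRdX  M[L1]=30
step 7: P2: load  L6  ⟶  ISSI  (L6)  txn=BusRd  M[L6]=60
step 8: P1: load  L4  ⟶  ISSS  (L4)  txn=BusRd  M[L4]=54
step 9: P3: store L6 := 65  ⟶  IIIM  (L6)  txn=BusRdX  M[L6]=60
step 10: P0: load  L1  ⟶  SISI  (L1)  txn=BusRd+Flush  M[L1]=33
step 11: P3: load  L4  ⟶  ISSS  (L4)  txn=∅  M[L4]=54
step 12: P0: load  L4  ⟶  SSSS  (L4)  txn=BusRd  M[L4]=54
step 13: P1: store L3 := 91  ⟶  IMII  (L3)  txn=BusRdX  M[L3]=80

memory[L4] = 54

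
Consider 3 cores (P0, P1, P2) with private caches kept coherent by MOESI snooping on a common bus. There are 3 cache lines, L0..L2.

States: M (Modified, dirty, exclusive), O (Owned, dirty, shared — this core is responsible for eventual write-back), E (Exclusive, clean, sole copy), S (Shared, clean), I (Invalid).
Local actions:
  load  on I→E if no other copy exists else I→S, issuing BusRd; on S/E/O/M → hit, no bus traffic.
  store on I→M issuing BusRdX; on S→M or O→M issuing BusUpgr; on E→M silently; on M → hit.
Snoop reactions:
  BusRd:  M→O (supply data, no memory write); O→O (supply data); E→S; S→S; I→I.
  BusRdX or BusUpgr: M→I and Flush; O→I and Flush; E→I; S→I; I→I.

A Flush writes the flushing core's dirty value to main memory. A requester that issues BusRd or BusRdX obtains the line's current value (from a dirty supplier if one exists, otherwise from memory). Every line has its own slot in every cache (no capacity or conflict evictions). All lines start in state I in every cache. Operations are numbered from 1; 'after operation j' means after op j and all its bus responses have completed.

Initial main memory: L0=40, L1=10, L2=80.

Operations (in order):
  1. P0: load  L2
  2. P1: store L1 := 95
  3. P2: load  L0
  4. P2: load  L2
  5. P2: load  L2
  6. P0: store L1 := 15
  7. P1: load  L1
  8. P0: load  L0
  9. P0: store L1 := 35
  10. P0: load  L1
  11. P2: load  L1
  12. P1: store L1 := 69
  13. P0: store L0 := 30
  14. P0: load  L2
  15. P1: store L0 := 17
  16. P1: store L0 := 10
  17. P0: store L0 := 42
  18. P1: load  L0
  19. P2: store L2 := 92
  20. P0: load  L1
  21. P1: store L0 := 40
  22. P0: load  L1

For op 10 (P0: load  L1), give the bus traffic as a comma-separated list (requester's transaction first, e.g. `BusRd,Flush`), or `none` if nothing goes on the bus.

[1] P0: load  L2 | P0:E(80), P1:I, P2:I | bus: BusRd
[2] P1: store L1 := 95 | P0:I, P1:M(95), P2:I | bus: BusRdX
[3] P2: load  L0 | P0:I, P1:I, P2:E(40) | bus: BusRd
[4] P2: load  L2 | P0:S(80), P1:I, P2:S(80) | bus: BusRd
[5] P2: load  L2 | P0:S(80), P1:I, P2:S(80) | bus: none
[6] P0: store L1 := 15 | P0:M(15), P1:I, P2:I | bus: BusRdX,Flush
[7] P1: load  L1 | P0:O(15), P1:S(15), P2:I | bus: BusRd
[8] P0: load  L0 | P0:S(40), P1:I, P2:S(40) | bus: BusRd
[9] P0: store L1 := 35 | P0:M(35), P1:I, P2:I | bus: BusUpgr
[10] P0: load  L1 | P0:M(35), P1:I, P2:I | bus: none
[11] P2: load  L1 | P0:O(35), P1:I, P2:S(35) | bus: BusRd
[12] P1: store L1 := 69 | P0:I, P1:M(69), P2:I | bus: BusRdX,Flush
[13] P0: store L0 := 30 | P0:M(30), P1:I, P2:I | bus: BusUpgr
[14] P0: load  L2 | P0:S(80), P1:I, P2:S(80) | bus: none
[15] P1: store L0 := 17 | P0:I, P1:M(17), P2:I | bus: BusRdX,Flush
[16] P1: store L0 := 10 | P0:I, P1:M(10), P2:I | bus: none
[17] P0: store L0 := 42 | P0:M(42), P1:I, P2:I | bus: BusRdX,Flush
[18] P1: load  L0 | P0:O(42), P1:S(42), P2:I | bus: BusRd
[19] P2: store L2 := 92 | P0:I, P1:I, P2:M(92) | bus: BusUpgr
[20] P0: load  L1 | P0:S(69), P1:O(69), P2:I | bus: BusRd
[21] P1: store L0 := 40 | P0:I, P1:M(40), P2:I | bus: BusUpgr,Flush
[22] P0: load  L1 | P0:S(69), P1:O(69), P2:I | bus: none

bus = none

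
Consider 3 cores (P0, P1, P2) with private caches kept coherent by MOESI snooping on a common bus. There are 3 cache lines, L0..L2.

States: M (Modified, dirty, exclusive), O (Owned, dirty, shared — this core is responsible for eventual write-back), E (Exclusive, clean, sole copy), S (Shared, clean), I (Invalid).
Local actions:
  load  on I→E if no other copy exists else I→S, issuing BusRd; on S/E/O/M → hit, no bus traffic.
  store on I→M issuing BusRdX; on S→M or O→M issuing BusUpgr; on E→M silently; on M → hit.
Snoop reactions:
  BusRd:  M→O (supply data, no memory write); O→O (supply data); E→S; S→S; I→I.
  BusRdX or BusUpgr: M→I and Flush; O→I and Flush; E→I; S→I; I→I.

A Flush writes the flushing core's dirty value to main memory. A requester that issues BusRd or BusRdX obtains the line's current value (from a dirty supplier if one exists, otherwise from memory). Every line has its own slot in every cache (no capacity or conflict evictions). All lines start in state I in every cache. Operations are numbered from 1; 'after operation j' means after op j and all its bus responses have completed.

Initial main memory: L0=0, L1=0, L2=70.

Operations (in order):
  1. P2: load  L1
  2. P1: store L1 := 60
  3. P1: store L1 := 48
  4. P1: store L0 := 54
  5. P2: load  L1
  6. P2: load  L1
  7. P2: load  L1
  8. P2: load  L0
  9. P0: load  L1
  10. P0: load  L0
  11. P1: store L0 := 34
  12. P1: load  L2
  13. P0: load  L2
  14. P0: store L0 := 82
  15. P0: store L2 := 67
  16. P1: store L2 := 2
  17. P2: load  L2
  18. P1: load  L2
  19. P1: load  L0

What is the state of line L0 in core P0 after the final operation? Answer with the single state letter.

state = O

[1] P2: load  L1 | P0:I, P1:I, P2:E(0) | bus: BusRd
[2] P1: store L1 := 60 | P0:I, P1:M(60), P2:I | bus: BusRdX
[3] P1: store L1 := 48 | P0:I, P1:M(48), P2:I | bus: none
[4] P1: store L0 := 54 | P0:I, P1:M(54), P2:I | bus: BusRdX
[5] P2: load  L1 | P0:I, P1:O(48), P2:S(48) | bus: BusRd
[6] P2: load  L1 | P0:I, P1:O(48), P2:S(48) | bus: none
[7] P2: load  L1 | P0:I, P1:O(48), P2:S(48) | bus: none
[8] P2: load  L0 | P0:I, P1:O(54), P2:S(54) | bus: BusRd
[9] P0: load  L1 | P0:S(48), P1:O(48), P2:S(48) | bus: BusRd
[10] P0: load  L0 | P0:S(54), P1:O(54), P2:S(54) | bus: BusRd
[11] P1: store L0 := 34 | P0:I, P1:M(34), P2:I | bus: BusUpgr
[12] P1: load  L2 | P0:I, P1:E(70), P2:I | bus: BusRd
[13] P0: load  L2 | P0:S(70), P1:S(70), P2:I | bus: BusRd
[14] P0: store L0 := 82 | P0:M(82), P1:I, P2:I | bus: BusRdX,Flush
[15] P0: store L2 := 67 | P0:M(67), P1:I, P2:I | bus: BusUpgr
[16] P1: store L2 := 2 | P0:I, P1:M(2), P2:I | bus: BusRdX,Flush
[17] P2: load  L2 | P0:I, P1:O(2), P2:S(2) | bus: BusRd
[18] P1: load  L2 | P0:I, P1:O(2), P2:S(2) | bus: none
[19] P1: load  L0 | P0:O(82), P1:S(82), P2:I | bus: BusRd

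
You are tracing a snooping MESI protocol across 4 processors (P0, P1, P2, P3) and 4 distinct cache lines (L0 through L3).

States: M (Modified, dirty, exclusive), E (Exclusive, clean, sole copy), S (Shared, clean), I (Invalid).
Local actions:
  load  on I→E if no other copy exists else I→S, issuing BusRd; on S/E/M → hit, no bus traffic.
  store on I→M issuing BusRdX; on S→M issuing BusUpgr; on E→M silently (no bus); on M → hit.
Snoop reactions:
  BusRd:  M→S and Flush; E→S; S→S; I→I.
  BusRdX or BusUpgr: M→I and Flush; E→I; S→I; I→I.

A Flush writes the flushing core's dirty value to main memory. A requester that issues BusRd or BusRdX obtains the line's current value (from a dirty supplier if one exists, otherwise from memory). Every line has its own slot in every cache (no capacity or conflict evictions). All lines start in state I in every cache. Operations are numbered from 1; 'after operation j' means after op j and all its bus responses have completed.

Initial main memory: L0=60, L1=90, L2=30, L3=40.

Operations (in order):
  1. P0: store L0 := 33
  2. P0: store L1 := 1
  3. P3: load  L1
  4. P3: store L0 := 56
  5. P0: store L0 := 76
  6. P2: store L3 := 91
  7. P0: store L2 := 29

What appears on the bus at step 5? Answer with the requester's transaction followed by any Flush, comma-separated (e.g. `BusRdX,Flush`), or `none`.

1. P0: store L0 := 33  bus=[BusRdX]  L0: P0=M P1=I P2=I P3=I  mem[L0]=60
2. P0: store L1 := 1  bus=[BusRdX]  L1: P0=M P1=I P2=I P3=I  mem[L1]=90
3. P3: load  L1  bus=[BusRd,Flush]  L1: P0=S P1=I P2=I P3=S  mem[L1]=1
4. P3: store L0 := 56  bus=[BusRdX,Flush]  L0: P0=I P1=I P2=I P3=M  mem[L0]=33
5. P0: store L0 := 76  bus=[BusRdX,Flush]  L0: P0=M P1=I P2=I P3=I  mem[L0]=56
6. P2: store L3 := 91  bus=[BusRdX]  L3: P0=I P1=I P2=M P3=I  mem[L3]=40
7. P0: store L2 := 29  bus=[BusRdX]  L2: P0=M P1=I P2=I P3=I  mem[L2]=30

bus = BusRdX,Flush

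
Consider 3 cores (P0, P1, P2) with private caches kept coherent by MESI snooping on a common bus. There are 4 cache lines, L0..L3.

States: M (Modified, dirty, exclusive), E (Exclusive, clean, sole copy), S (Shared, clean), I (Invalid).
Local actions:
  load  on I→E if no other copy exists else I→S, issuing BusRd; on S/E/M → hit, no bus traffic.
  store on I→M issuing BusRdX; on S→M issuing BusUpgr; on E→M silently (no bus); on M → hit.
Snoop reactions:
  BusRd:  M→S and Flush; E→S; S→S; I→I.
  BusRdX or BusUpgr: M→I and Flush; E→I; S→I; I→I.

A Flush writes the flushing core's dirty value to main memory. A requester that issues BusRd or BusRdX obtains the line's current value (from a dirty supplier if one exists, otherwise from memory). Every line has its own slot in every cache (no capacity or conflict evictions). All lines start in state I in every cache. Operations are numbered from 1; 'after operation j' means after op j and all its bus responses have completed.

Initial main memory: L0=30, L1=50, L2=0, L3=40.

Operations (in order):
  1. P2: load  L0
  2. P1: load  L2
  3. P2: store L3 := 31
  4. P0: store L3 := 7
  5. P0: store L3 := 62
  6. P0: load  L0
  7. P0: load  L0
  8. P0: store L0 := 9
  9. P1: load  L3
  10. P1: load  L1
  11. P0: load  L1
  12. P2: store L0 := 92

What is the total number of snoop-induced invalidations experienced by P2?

  op1 P2: load  L0 → I/I/E on L0; bus BusRd; mem=30
  op2 P1: load  L2 → I/E/I on L2; bus BusRd; mem=0
  op3 P2: store L3 := 31 → I/I/M on L3; bus BusRdX; mem=40
  op4 P0: store L3 := 7 → M/I/I on L3; bus BusRdX Flush; mem=31
  op5 P0: store L3 := 62 → M/I/I on L3; bus (none); mem=31
  op6 P0: load  L0 → S/I/S on L0; bus BusRd; mem=30
  op7 P0: load  L0 → S/I/S on L0; bus (none); mem=30
  op8 P0: store L0 := 9 → M/I/I on L0; bus BusUpgr; mem=30
  op9 P1: load  L3 → S/S/I on L3; bus BusRd Flush; mem=62
  op10 P1: load  L1 → I/E/I on L1; bus BusRd; mem=50
  op11 P0: load  L1 → S/S/I on L1; bus BusRd; mem=50
  op12 P2: store L0 := 92 → I/I/M on L0; bus BusRdX Flush; mem=9

invalidations = 2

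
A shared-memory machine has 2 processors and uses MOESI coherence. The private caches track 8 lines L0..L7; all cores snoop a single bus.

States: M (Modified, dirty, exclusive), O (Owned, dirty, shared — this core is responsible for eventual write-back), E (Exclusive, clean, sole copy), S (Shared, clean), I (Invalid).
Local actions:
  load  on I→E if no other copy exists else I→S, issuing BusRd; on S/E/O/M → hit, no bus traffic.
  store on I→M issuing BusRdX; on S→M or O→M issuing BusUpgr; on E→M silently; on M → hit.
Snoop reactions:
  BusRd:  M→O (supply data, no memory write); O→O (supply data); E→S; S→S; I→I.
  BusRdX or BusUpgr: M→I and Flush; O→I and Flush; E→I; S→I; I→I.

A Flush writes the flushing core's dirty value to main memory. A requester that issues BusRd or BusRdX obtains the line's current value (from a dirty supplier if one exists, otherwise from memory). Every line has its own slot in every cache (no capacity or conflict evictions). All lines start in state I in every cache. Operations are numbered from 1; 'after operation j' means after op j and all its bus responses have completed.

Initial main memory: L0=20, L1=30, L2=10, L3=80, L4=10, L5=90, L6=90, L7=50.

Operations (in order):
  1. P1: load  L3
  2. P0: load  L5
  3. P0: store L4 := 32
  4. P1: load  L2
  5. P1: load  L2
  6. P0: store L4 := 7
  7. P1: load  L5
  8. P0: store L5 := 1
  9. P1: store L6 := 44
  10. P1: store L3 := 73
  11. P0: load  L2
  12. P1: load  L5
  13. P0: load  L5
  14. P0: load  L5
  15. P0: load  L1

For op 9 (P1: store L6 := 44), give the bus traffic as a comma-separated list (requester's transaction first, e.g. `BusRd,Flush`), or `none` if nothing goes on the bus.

bus = BusRdX

  op1 P1: load  L3 → I/E on L3; bus BusRd; mem=80
  op2 P0: load  L5 → E/I on L5; bus BusRd; mem=90
  op3 P0: store L4 := 32 → M/I on L4; bus BusRdX; mem=10
  op4 P1: load  L2 → I/E on L2; bus BusRd; mem=10
  op5 P1: load  L2 → I/E on L2; bus (none); mem=10
  op6 P0: store L4 := 7 → M/I on L4; bus (none); mem=10
  op7 P1: load  L5 → S/S on L5; bus BusRd; mem=90
  op8 P0: store L5 := 1 → M/I on L5; bus BusUpgr; mem=90
  op9 P1: store L6 := 44 → I/M on L6; bus BusRdX; mem=90
  op10 P1: store L3 := 73 → I/M on L3; bus (none); mem=80
  op11 P0: load  L2 → S/S on L2; bus BusRd; mem=10
  op12 P1: load  L5 → O/S on L5; bus BusRd; mem=90
  op13 P0: load  L5 → O/S on L5; bus (none); mem=90
  op14 P0: load  L5 → O/S on L5; bus (none); mem=90
  op15 P0: load  L1 → E/I on L1; bus BusRd; mem=30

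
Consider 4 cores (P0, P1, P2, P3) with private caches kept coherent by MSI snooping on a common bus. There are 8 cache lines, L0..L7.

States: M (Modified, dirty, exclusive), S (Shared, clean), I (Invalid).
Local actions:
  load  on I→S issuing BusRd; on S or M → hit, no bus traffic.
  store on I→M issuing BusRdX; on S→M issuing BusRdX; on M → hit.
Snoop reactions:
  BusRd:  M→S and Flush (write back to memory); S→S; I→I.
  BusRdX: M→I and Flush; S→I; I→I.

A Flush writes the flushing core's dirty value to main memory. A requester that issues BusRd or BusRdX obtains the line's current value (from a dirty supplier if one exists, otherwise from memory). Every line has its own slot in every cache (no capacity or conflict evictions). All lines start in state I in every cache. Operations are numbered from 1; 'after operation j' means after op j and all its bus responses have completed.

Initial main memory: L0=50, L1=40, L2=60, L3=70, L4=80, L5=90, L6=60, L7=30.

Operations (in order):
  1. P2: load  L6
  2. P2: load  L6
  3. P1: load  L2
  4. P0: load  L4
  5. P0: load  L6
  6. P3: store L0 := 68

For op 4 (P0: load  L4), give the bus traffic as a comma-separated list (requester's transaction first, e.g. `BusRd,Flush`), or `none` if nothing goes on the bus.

bus = BusRd

  op1 P2: load  L6 → I/I/S/I on L6; bus BusRd; mem=60
  op2 P2: load  L6 → I/I/S/I on L6; bus (none); mem=60
  op3 P1: load  L2 → I/S/I/I on L2; bus BusRd; mem=60
  op4 P0: load  L4 → S/I/I/I on L4; bus BusRd; mem=80
  op5 P0: load  L6 → S/I/S/I on L6; bus BusRd; mem=60
  op6 P3: store L0 := 68 → I/I/I/M on L0; bus BusRdX; mem=50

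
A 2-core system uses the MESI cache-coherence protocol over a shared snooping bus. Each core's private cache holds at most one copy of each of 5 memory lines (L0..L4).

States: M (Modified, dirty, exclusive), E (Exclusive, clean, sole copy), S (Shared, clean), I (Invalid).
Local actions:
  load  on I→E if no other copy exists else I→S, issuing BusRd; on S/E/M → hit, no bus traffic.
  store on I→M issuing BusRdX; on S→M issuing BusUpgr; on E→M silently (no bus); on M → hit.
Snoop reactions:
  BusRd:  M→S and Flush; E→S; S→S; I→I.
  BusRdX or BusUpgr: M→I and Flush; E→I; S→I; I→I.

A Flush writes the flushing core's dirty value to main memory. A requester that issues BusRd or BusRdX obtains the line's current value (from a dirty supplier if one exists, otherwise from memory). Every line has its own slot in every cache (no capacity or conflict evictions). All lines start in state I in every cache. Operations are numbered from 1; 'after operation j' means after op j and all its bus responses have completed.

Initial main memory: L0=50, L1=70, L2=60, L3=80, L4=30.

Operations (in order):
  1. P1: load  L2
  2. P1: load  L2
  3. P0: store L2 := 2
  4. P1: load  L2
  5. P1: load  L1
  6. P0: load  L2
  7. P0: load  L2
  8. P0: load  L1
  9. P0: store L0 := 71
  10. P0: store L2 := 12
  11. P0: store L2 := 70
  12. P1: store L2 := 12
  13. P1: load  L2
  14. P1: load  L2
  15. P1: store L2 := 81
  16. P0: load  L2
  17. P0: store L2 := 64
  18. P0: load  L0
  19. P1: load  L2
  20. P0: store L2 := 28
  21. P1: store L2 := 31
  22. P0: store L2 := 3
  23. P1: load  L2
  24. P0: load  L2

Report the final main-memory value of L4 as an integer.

memory[L4] = 30

step 1: P1: load  L2  ⟶  IE  (L2)  txn=BusRd  M[L2]=60
step 2: P1: load  L2  ⟶  IE  (L2)  txn=∅  M[L2]=60
step 3: P0: store L2 := 2  ⟶  MI  (L2)  txn=BusRdX  M[L2]=60
step 4: P1: load  L2  ⟶  SS  (L2)  txn=BusRd+Flush  M[L2]=2
step 5: P1: load  L1  ⟶  IE  (L1)  txn=BusRd  M[L1]=70
step 6: P0: load  L2  ⟶  SS  (L2)  txn=∅  M[L2]=2
step 7: P0: load  L2  ⟶  SS  (L2)  txn=∅  M[L2]=2
step 8: P0: load  L1  ⟶  SS  (L1)  txn=BusRd  M[L1]=70
step 9: P0: store L0 := 71  ⟶  MI  (L0)  txn=BusRdX  M[L0]=50
step 10: P0: store L2 := 12  ⟶  MI  (L2)  txn=BusUpgr  M[L2]=2
step 11: P0: store L2 := 70  ⟶  MI  (L2)  txn=∅  M[L2]=2
step 12: P1: store L2 := 12  ⟶  IM  (L2)  txn=BusRdX+Flush  M[L2]=70
step 13: P1: load  L2  ⟶  IM  (L2)  txn=∅  M[L2]=70
step 14: P1: load  L2  ⟶  IM  (L2)  txn=∅  M[L2]=70
step 15: P1: store L2 := 81  ⟶  IM  (L2)  txn=∅  M[L2]=70
step 16: P0: load  L2  ⟶  SS  (L2)  txn=BusRd+Flush  M[L2]=81
step 17: P0: store L2 := 64  ⟶  MI  (L2)  txn=BusUpgr  M[L2]=81
step 18: P0: load  L0  ⟶  MI  (L0)  txn=∅  M[L0]=50
step 19: P1: load  L2  ⟶  SS  (L2)  txn=BusRd+Flush  M[L2]=64
step 20: P0: store L2 := 28  ⟶  MI  (L2)  txn=BusUpgr  M[L2]=64
step 21: P1: store L2 := 31  ⟶  IM  (L2)  txn=BusRdX+Flush  M[L2]=28
step 22: P0: store L2 := 3  ⟶  MI  (L2)  txn=BusRdX+Flush  M[L2]=31
step 23: P1: load  L2  ⟶  SS  (L2)  txn=BusRd+Flush  M[L2]=3
step 24: P0: load  L2  ⟶  SS  (L2)  txn=∅  M[L2]=3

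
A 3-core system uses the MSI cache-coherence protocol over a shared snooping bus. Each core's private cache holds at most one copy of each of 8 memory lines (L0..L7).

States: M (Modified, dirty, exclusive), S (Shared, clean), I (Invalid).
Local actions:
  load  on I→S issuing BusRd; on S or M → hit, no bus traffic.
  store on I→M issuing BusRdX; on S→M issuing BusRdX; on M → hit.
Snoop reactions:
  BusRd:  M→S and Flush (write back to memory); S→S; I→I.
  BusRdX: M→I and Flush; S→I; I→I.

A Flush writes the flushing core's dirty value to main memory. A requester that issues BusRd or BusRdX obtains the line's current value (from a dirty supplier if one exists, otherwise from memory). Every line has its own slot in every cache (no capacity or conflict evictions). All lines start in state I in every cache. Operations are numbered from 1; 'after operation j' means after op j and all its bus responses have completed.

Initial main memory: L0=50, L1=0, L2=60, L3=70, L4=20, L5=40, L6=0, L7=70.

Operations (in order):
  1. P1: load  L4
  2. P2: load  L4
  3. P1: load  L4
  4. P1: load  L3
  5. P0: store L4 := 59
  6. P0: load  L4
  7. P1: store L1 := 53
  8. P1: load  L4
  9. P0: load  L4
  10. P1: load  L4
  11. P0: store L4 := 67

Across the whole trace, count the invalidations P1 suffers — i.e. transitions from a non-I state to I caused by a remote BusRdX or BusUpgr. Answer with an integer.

invalidations = 2

step 1: P1: load  L4  ⟶  ISI  (L4)  txn=BusRd  M[L4]=20
step 2: P2: load  L4  ⟶  ISS  (L4)  txn=BusRd  M[L4]=20
step 3: P1: load  L4  ⟶  ISS  (L4)  txn=∅  M[L4]=20
step 4: P1: load  L3  ⟶  ISI  (L3)  txn=BusRd  M[L3]=70
step 5: P0: store L4 := 59  ⟶  MII  (L4)  txn=BusRdX  M[L4]=20
step 6: P0: load  L4  ⟶  MII  (L4)  txn=∅  M[L4]=20
step 7: P1: store L1 := 53  ⟶  IMI  (L1)  txn=BusRdX  M[L1]=0
step 8: P1: load  L4  ⟶  SSI  (L4)  txn=BusRd+Flush  M[L4]=59
step 9: P0: load  L4  ⟶  SSI  (L4)  txn=∅  M[L4]=59
step 10: P1: load  L4  ⟶  SSI  (L4)  txn=∅  M[L4]=59
step 11: P0: store L4 := 67  ⟶  MII  (L4)  txn=BusRdX  M[L4]=59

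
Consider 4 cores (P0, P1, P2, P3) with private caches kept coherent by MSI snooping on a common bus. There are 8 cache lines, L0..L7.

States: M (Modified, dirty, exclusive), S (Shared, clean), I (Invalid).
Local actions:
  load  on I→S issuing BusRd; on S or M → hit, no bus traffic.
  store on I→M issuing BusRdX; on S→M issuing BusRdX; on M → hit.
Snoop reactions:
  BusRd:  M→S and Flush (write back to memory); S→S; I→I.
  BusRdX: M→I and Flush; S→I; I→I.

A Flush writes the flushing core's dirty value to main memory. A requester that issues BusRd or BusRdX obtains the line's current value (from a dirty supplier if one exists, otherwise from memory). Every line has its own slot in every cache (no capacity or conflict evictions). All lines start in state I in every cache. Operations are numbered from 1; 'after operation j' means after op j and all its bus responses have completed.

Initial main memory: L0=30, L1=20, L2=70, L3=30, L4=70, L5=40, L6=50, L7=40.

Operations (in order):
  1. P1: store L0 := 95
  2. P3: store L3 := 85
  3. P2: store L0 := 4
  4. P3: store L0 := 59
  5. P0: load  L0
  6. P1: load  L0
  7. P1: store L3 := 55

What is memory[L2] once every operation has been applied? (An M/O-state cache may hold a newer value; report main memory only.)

  op1 P1: store L0 := 95 → I/M/I/I on L0; bus BusRdX; mem=30
  op2 P3: store L3 := 85 → I/I/I/M on L3; bus BusRdX; mem=30
  op3 P2: store L0 := 4 → I/I/M/I on L0; bus BusRdX Flush; mem=95
  op4 P3: store L0 := 59 → I/I/I/M on L0; bus BusRdX Flush; mem=4
  op5 P0: load  L0 → S/I/I/S on L0; bus BusRd Flush; mem=59
  op6 P1: load  L0 → S/S/I/S on L0; bus BusRd; mem=59
  op7 P1: store L3 := 55 → I/M/I/I on L3; bus BusRdX Flush; mem=85

memory[L2] = 70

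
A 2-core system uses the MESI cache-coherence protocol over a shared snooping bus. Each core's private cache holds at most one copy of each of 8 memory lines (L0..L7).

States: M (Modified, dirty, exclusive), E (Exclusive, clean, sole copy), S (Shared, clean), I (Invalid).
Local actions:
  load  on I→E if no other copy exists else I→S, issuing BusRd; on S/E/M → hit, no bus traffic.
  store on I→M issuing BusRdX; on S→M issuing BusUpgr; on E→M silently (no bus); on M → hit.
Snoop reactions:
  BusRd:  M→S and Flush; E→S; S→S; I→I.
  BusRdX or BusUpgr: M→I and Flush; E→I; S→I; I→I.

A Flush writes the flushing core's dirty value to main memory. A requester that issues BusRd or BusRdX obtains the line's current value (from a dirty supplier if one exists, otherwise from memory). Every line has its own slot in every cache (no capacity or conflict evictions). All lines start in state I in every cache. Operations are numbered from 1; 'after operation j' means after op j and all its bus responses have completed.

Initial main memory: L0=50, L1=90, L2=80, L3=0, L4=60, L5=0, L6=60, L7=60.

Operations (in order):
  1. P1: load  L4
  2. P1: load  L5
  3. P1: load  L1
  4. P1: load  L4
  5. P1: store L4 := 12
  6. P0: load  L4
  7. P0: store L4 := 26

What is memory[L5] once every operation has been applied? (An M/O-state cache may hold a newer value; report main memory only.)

[1] P1: load  L4 | P0:I, P1:E(60) | bus: BusRd
[2] P1: load  L5 | P0:I, P1:E(0) | bus: BusRd
[3] P1: load  L1 | P0:I, P1:E(90) | bus: BusRd
[4] P1: load  L4 | P0:I, P1:E(60) | bus: none
[5] P1: store L4 := 12 | P0:I, P1:M(12) | bus: none
[6] P0: load  L4 | P0:S(12), P1:S(12) | bus: BusRd,Flush
[7] P0: store L4 := 26 | P0:M(26), P1:I | bus: BusUpgr

memory[L5] = 0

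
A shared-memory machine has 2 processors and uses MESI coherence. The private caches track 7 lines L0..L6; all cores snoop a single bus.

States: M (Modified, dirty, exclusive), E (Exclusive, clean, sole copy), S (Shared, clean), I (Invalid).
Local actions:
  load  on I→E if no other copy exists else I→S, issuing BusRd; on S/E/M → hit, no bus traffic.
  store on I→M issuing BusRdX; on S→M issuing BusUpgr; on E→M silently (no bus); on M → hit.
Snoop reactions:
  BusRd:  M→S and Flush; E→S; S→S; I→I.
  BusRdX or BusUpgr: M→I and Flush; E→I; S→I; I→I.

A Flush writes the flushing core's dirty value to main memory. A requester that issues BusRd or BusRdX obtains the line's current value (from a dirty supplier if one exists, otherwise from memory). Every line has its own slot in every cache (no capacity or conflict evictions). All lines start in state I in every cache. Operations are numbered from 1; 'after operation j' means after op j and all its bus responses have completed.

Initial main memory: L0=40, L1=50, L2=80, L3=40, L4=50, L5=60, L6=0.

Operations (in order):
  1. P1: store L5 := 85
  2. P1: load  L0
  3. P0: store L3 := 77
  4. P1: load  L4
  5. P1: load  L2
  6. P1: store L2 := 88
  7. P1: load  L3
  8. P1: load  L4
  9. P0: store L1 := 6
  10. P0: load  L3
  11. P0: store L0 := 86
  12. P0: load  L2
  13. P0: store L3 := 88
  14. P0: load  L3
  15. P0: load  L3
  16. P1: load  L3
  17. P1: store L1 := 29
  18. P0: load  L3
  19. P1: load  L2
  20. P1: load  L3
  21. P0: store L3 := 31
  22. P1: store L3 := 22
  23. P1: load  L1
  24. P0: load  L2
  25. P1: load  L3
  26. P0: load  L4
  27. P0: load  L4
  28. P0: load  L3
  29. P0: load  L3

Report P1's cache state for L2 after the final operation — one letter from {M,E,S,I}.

step 1: P1: store L5 := 85  ⟶  IM  (L5)  txn=BusRdX  M[L5]=60
step 2: P1: load  L0  ⟶  IE  (L0)  txn=BusRd  M[L0]=40
step 3: P0: store L3 := 77  ⟶  MI  (L3)  txn=BusRdX  M[L3]=40
step 4: P1: load  L4  ⟶  IE  (L4)  txn=BusRd  M[L4]=50
step 5: P1: load  L2  ⟶  IE  (L2)  txn=BusRd  M[L2]=80
step 6: P1: store L2 := 88  ⟶  IM  (L2)  txn=∅  M[L2]=80
step 7: P1: load  L3  ⟶  SS  (L3)  txn=BusRd+Flush  M[L3]=77
step 8: P1: load  L4  ⟶  IE  (L4)  txn=∅  M[L4]=50
step 9: P0: store L1 := 6  ⟶  MI  (L1)  txn=BusRdX  M[L1]=50
step 10: P0: load  L3  ⟶  SS  (L3)  txn=∅  M[L3]=77
step 11: P0: store L0 := 86  ⟶  MI  (L0)  txn=BusRdX  M[L0]=40
step 12: P0: load  L2  ⟶  SS  (L2)  txn=BusRd+Flush  M[L2]=88
step 13: P0: store L3 := 88  ⟶  MI  (L3)  txn=BusUpgr  M[L3]=77
step 14: P0: load  L3  ⟶  MI  (L3)  txn=∅  M[L3]=77
step 15: P0: load  L3  ⟶  MI  (L3)  txn=∅  M[L3]=77
step 16: P1: load  L3  ⟶  SS  (L3)  txn=BusRd+Flush  M[L3]=88
step 17: P1: store L1 := 29  ⟶  IM  (L1)  txn=BusRdX+Flush  M[L1]=6
step 18: P0: load  L3  ⟶  SS  (L3)  txn=∅  M[L3]=88
step 19: P1: load  L2  ⟶  SS  (L2)  txn=∅  M[L2]=88
step 20: P1: load  L3  ⟶  SS  (L3)  txn=∅  M[L3]=88
step 21: P0: store L3 := 31  ⟶  MI  (L3)  txn=BusUpgr  M[L3]=88
step 22: P1: store L3 := 22  ⟶  IM  (L3)  txn=BusRdX+Flush  M[L3]=31
step 23: P1: load  L1  ⟶  IM  (L1)  txn=∅  M[L1]=6
step 24: P0: load  L2  ⟶  SS  (L2)  txn=∅  M[L2]=88
step 25: P1: load  L3  ⟶  IM  (L3)  txn=∅  M[L3]=31
step 26: P0: load  L4  ⟶  SS  (L4)  txn=BusRd  M[L4]=50
step 27: P0: load  L4  ⟶  SS  (L4)  txn=∅  M[L4]=50
step 28: P0: load  L3  ⟶  SS  (L3)  txn=BusRd+Flush  M[L3]=22
step 29: P0: load  L3  ⟶  SS  (L3)  txn=∅  M[L3]=22

state = S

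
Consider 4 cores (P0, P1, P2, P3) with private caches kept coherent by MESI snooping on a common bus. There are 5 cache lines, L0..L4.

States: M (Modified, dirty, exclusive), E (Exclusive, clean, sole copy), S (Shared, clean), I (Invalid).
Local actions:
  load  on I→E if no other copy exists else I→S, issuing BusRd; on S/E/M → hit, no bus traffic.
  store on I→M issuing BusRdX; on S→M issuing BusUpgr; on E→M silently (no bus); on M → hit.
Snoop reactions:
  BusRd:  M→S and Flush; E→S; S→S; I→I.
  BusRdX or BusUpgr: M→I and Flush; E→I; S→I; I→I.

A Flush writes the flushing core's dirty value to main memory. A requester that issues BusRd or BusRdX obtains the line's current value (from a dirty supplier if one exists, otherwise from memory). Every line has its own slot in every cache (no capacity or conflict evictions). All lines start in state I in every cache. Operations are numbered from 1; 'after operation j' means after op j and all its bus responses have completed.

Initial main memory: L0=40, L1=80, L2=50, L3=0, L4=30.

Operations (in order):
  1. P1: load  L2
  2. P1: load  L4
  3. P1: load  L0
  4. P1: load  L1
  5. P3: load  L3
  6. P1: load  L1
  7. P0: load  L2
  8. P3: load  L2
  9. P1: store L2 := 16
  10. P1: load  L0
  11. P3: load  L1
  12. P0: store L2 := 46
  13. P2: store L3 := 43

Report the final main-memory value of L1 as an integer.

memory[L1] = 80

[1] P1: load  L2 | P0:I, P1:E(50), P2:I, P3:I | bus: BusRd
[2] P1: load  L4 | P0:I, P1:E(30), P2:I, P3:I | bus: BusRd
[3] P1: load  L0 | P0:I, P1:E(40), P2:I, P3:I | bus: BusRd
[4] P1: load  L1 | P0:I, P1:E(80), P2:I, P3:I | bus: BusRd
[5] P3: load  L3 | P0:I, P1:I, P2:I, P3:E(0) | bus: BusRd
[6] P1: load  L1 | P0:I, P1:E(80), P2:I, P3:I | bus: none
[7] P0: load  L2 | P0:S(50), P1:S(50), P2:I, P3:I | bus: BusRd
[8] P3: load  L2 | P0:S(50), P1:S(50), P2:I, P3:S(50) | bus: BusRd
[9] P1: store L2 := 16 | P0:I, P1:M(16), P2:I, P3:I | bus: BusUpgr
[10] P1: load  L0 | P0:I, P1:E(40), P2:I, P3:I | bus: none
[11] P3: load  L1 | P0:I, P1:S(80), P2:I, P3:S(80) | bus: BusRd
[12] P0: store L2 := 46 | P0:M(46), P1:I, P2:I, P3:I | bus: BusRdX,Flush
[13] P2: store L3 := 43 | P0:I, P1:I, P2:M(43), P3:I | bus: BusRdX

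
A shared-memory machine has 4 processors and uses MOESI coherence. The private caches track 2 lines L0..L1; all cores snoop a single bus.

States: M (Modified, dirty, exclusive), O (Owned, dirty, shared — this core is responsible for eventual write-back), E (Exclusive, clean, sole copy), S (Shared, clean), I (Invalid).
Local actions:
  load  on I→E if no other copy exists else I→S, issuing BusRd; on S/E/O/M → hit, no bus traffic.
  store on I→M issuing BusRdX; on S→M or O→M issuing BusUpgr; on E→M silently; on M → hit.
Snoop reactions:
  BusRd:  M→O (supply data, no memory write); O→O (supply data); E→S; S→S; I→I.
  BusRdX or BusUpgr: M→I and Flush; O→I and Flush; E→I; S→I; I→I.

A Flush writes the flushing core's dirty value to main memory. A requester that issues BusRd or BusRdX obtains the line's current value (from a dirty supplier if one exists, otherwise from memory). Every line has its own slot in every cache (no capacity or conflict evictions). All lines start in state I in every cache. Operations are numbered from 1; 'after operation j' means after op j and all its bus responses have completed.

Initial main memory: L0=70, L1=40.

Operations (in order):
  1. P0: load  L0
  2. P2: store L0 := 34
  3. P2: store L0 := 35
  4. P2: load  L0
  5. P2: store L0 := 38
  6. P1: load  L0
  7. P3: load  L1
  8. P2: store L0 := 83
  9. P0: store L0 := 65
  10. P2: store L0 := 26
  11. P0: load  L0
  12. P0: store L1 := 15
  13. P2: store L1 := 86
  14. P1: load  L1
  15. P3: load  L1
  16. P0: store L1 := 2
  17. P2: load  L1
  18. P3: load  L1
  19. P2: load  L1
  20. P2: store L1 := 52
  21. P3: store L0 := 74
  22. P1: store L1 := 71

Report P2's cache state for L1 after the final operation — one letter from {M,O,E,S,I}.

step 1: P0: load  L0  ⟶  EIII  (L0)  txn=BusRd  M[L0]=70
step 2: P2: store L0 := 34  ⟶  IIMI  (L0)  txn=BusRdX  M[L0]=70
step 3: P2: store L0 := 35  ⟶  IIMI  (L0)  txn=∅  M[L0]=70
step 4: P2: load  L0  ⟶  IIMI  (L0)  txn=∅  M[L0]=70
step 5: P2: store L0 := 38  ⟶  IIMI  (L0)  txn=∅  M[L0]=70
step 6: P1: load  L0  ⟶  ISOI  (L0)  txn=BusRd  M[L0]=70
step 7: P3: load  L1  ⟶  IIIE  (L1)  txn=BusRd  M[L1]=40
step 8: P2: store L0 := 83  ⟶  IIMI  (L0)  txn=BusUpgr  M[L0]=70
step 9: P0: store L0 := 65  ⟶  MIII  (L0)  txn=BusRdX+Flush  M[L0]=83
step 10: P2: store L0 := 26  ⟶  IIMI  (L0)  txn=BusRdX+Flush  M[L0]=65
step 11: P0: load  L0  ⟶  SIOI  (L0)  txn=BusRd  M[L0]=65
step 12: P0: store L1 := 15  ⟶  MIII  (L1)  txn=BusRdX  M[L1]=40
step 13: P2: store L1 := 86  ⟶  IIMI  (L1)  txn=BusRdX+Flush  M[L1]=15
step 14: P1: load  L1  ⟶  ISOI  (L1)  txn=BusRd  M[L1]=15
step 15: P3: load  L1  ⟶  ISOS  (L1)  txn=BusRd  M[L1]=15
step 16: P0: store L1 := 2  ⟶  MIII  (L1)  txn=BusRdX+Flush  M[L1]=86
step 17: P2: load  L1  ⟶  OISI  (L1)  txn=BusRd  M[L1]=86
step 18: P3: load  L1  ⟶  OISS  (L1)  txn=BusRd  M[L1]=86
step 19: P2: load  L1  ⟶  OISS  (L1)  txn=∅  M[L1]=86
step 20: P2: store L1 := 52  ⟶  IIMI  (L1)  txn=BusUpgr+Flush  M[L1]=2
step 21: P3: store L0 := 74  ⟶  IIIM  (L0)  txn=BusRdX+Flush  M[L0]=26
step 22: P1: store L1 := 71  ⟶  IMII  (L1)  txn=BusRdX+Flush  M[L1]=52

state = I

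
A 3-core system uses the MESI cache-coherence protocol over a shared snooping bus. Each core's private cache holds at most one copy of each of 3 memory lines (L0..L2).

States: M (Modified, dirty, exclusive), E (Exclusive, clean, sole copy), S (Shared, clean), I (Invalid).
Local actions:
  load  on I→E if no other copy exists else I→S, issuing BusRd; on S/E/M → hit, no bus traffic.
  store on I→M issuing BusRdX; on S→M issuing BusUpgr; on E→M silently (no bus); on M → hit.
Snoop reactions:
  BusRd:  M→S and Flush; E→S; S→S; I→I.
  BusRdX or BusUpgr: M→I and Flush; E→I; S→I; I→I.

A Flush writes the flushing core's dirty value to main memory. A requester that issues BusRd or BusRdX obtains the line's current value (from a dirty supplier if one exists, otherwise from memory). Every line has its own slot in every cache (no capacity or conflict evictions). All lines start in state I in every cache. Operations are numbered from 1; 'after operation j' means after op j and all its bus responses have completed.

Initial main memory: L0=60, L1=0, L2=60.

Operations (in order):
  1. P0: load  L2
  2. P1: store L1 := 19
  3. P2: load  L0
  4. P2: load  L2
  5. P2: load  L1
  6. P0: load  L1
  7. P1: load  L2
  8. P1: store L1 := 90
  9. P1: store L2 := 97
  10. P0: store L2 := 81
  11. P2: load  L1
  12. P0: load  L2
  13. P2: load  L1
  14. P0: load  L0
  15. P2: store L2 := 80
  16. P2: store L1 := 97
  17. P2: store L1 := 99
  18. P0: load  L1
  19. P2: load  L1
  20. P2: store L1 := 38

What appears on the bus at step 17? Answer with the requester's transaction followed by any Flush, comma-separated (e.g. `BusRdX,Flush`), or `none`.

  op1 P0: load  L2 → E/I/I on L2; bus BusRd; mem=60
  op2 P1: store L1 := 19 → I/M/I on L1; bus BusRdX; mem=0
  op3 P2: load  L0 → I/I/E on L0; bus BusRd; mem=60
  op4 P2: load  L2 → S/I/S on L2; bus BusRd; mem=60
  op5 P2: load  L1 → I/S/S on L1; bus BusRd Flush; mem=19
  op6 P0: load  L1 → S/S/S on L1; bus BusRd; mem=19
  op7 P1: load  L2 → S/S/S on L2; bus BusRd; mem=60
  op8 P1: store L1 := 90 → I/M/I on L1; bus BusUpgr; mem=19
  op9 P1: store L2 := 97 → I/M/I on L2; bus BusUpgr; mem=60
  op10 P0: store L2 := 81 → M/I/I on L2; bus BusRdX Flush; mem=97
  op11 P2: load  L1 → I/S/S on L1; bus BusRd Flush; mem=90
  op12 P0: load  L2 → M/I/I on L2; bus (none); mem=97
  op13 P2: load  L1 → I/S/S on L1; bus (none); mem=90
  op14 P0: load  L0 → S/I/S on L0; bus BusRd; mem=60
  op15 P2: store L2 := 80 → I/I/M on L2; bus BusRdX Flush; mem=81
  op16 P2: store L1 := 97 → I/I/M on L1; bus BusUpgr; mem=90
  op17 P2: store L1 := 99 → I/I/M on L1; bus (none); mem=90
  op18 P0: load  L1 → S/I/S on L1; bus BusRd Flush; mem=99
  op19 P2: load  L1 → S/I/S on L1; bus (none); mem=99
  op20 P2: store L1 := 38 → I/I/M on L1; bus BusUpgr; mem=99

bus = none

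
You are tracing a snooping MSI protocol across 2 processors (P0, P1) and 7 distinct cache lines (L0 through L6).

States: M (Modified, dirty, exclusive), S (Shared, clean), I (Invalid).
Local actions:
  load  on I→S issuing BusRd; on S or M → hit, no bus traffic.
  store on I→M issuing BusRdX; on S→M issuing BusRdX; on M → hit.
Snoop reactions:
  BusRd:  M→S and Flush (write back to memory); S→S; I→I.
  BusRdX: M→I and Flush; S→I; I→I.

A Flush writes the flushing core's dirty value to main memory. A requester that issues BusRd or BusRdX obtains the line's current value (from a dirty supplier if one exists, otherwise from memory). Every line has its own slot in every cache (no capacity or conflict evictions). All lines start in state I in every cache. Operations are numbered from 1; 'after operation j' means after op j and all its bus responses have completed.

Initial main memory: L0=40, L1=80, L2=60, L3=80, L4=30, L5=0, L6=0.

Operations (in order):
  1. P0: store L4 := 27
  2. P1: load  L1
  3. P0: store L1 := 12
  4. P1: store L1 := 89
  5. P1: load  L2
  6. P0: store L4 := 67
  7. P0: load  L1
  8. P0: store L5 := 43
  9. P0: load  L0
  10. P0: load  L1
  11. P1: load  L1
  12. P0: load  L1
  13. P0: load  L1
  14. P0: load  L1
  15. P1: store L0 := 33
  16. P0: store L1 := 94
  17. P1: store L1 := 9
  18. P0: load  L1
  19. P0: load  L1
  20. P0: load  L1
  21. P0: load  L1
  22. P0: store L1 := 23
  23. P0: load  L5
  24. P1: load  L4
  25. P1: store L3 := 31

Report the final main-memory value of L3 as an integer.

step 1: P0: store L4 := 27  ⟶  MI  (L4)  txn=BusRdX  M[L4]=30
step 2: P1: load  L1  ⟶  IS  (L1)  txn=BusRd  M[L1]=80
step 3: P0: store L1 := 12  ⟶  MI  (L1)  txn=BusRdX  M[L1]=80
step 4: P1: store L1 := 89  ⟶  IM  (L1)  txn=BusRdX+Flush  M[L1]=12
step 5: P1: load  L2  ⟶  IS  (L2)  txn=BusRd  M[L2]=60
step 6: P0: store L4 := 67  ⟶  MI  (L4)  txn=∅  M[L4]=30
step 7: P0: load  L1  ⟶  SS  (L1)  txn=BusRd+Flush  M[L1]=89
step 8: P0: store L5 := 43  ⟶  MI  (L5)  txn=BusRdX  M[L5]=0
step 9: P0: load  L0  ⟶  SI  (L0)  txn=BusRd  M[L0]=40
step 10: P0: load  L1  ⟶  SS  (L1)  txn=∅  M[L1]=89
step 11: P1: load  L1  ⟶  SS  (L1)  txn=∅  M[L1]=89
step 12: P0: load  L1  ⟶  SS  (L1)  txn=∅  M[L1]=89
step 13: P0: load  L1  ⟶  SS  (L1)  txn=∅  M[L1]=89
step 14: P0: load  L1  ⟶  SS  (L1)  txn=∅  M[L1]=89
step 15: P1: store L0 := 33  ⟶  IM  (L0)  txn=BusRdX  M[L0]=40
step 16: P0: store L1 := 94  ⟶  MI  (L1)  txn=BusRdX  M[L1]=89
step 17: P1: store L1 := 9  ⟶  IM  (L1)  txn=BusRdX+Flush  M[L1]=94
step 18: P0: load  L1  ⟶  SS  (L1)  txn=BusRd+Flush  M[L1]=9
step 19: P0: load  L1  ⟶  SS  (L1)  txn=∅  M[L1]=9
step 20: P0: load  L1  ⟶  SS  (L1)  txn=∅  M[L1]=9
step 21: P0: load  L1  ⟶  SS  (L1)  txn=∅  M[L1]=9
step 22: P0: store L1 := 23  ⟶  MI  (L1)  txn=BusRdX  M[L1]=9
step 23: P0: load  L5  ⟶  MI  (L5)  txn=∅  M[L5]=0
step 24: P1: load  L4  ⟶  SS  (L4)  txn=BusRd+Flush  M[L4]=67
step 25: P1: store L3 := 31  ⟶  IM  (L3)  txn=BusRdX  M[L3]=80

memory[L3] = 80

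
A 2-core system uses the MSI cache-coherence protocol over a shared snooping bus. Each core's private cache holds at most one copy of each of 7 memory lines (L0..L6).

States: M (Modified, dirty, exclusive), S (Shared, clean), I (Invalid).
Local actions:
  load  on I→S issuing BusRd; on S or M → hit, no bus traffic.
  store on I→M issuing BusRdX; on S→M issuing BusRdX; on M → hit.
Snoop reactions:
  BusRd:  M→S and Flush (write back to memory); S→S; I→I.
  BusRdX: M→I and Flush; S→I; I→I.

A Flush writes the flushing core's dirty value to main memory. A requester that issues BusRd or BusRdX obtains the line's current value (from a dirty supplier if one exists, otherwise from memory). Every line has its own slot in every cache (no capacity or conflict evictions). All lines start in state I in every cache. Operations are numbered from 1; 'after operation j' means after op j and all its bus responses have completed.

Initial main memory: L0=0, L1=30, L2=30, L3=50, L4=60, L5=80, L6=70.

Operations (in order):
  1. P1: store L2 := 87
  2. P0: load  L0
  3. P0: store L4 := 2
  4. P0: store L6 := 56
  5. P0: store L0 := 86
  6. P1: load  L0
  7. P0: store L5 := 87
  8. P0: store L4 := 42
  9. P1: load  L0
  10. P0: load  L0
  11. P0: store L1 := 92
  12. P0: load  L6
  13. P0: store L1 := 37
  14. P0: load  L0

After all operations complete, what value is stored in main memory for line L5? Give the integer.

memory[L5] = 80

[1] P1: store L2 := 87 | P0:I, P1:M(87) | bus: BusRdX
[2] P0: load  L0 | P0:S(0), P1:I | bus: BusRd
[3] P0: store L4 := 2 | P0:M(2), P1:I | bus: BusRdX
[4] P0: store L6 := 56 | P0:M(56), P1:I | bus: BusRdX
[5] P0: store L0 := 86 | P0:M(86), P1:I | bus: BusRdX
[6] P1: load  L0 | P0:S(86), P1:S(86) | bus: BusRd,Flush
[7] P0: store L5 := 87 | P0:M(87), P1:I | bus: BusRdX
[8] P0: store L4 := 42 | P0:M(42), P1:I | bus: none
[9] P1: load  L0 | P0:S(86), P1:S(86) | bus: none
[10] P0: load  L0 | P0:S(86), P1:S(86) | bus: none
[11] P0: store L1 := 92 | P0:M(92), P1:I | bus: BusRdX
[12] P0: load  L6 | P0:M(56), P1:I | bus: none
[13] P0: store L1 := 37 | P0:M(37), P1:I | bus: none
[14] P0: load  L0 | P0:S(86), P1:S(86) | bus: none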